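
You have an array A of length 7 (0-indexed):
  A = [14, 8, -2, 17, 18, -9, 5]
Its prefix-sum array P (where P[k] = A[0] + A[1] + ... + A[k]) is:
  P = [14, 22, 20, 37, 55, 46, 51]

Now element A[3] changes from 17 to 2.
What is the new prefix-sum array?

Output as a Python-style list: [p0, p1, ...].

Change: A[3] 17 -> 2, delta = -15
P[k] for k < 3: unchanged (A[3] not included)
P[k] for k >= 3: shift by delta = -15
  P[0] = 14 + 0 = 14
  P[1] = 22 + 0 = 22
  P[2] = 20 + 0 = 20
  P[3] = 37 + -15 = 22
  P[4] = 55 + -15 = 40
  P[5] = 46 + -15 = 31
  P[6] = 51 + -15 = 36

Answer: [14, 22, 20, 22, 40, 31, 36]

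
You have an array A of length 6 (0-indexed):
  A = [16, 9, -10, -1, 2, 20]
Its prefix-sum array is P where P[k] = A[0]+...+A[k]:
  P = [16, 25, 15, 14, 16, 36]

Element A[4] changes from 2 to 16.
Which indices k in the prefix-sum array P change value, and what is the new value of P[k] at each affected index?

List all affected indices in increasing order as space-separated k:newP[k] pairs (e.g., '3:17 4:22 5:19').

P[k] = A[0] + ... + A[k]
P[k] includes A[4] iff k >= 4
Affected indices: 4, 5, ..., 5; delta = 14
  P[4]: 16 + 14 = 30
  P[5]: 36 + 14 = 50

Answer: 4:30 5:50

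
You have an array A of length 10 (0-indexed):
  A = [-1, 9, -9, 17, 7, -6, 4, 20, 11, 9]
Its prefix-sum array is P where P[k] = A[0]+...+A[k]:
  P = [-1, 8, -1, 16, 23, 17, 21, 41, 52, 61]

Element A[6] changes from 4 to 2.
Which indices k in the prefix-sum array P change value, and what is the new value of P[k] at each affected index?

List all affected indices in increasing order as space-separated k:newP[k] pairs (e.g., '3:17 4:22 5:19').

P[k] = A[0] + ... + A[k]
P[k] includes A[6] iff k >= 6
Affected indices: 6, 7, ..., 9; delta = -2
  P[6]: 21 + -2 = 19
  P[7]: 41 + -2 = 39
  P[8]: 52 + -2 = 50
  P[9]: 61 + -2 = 59

Answer: 6:19 7:39 8:50 9:59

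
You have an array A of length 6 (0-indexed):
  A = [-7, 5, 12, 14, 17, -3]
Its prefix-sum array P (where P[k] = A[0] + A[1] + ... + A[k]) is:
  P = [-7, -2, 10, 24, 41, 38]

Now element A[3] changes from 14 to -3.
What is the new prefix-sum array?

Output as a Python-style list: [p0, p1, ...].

Answer: [-7, -2, 10, 7, 24, 21]

Derivation:
Change: A[3] 14 -> -3, delta = -17
P[k] for k < 3: unchanged (A[3] not included)
P[k] for k >= 3: shift by delta = -17
  P[0] = -7 + 0 = -7
  P[1] = -2 + 0 = -2
  P[2] = 10 + 0 = 10
  P[3] = 24 + -17 = 7
  P[4] = 41 + -17 = 24
  P[5] = 38 + -17 = 21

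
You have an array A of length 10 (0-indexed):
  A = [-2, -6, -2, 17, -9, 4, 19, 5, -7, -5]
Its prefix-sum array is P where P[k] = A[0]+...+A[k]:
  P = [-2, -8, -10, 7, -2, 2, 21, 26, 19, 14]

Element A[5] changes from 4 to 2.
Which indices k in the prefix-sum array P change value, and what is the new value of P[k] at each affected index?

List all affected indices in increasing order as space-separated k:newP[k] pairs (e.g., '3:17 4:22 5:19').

P[k] = A[0] + ... + A[k]
P[k] includes A[5] iff k >= 5
Affected indices: 5, 6, ..., 9; delta = -2
  P[5]: 2 + -2 = 0
  P[6]: 21 + -2 = 19
  P[7]: 26 + -2 = 24
  P[8]: 19 + -2 = 17
  P[9]: 14 + -2 = 12

Answer: 5:0 6:19 7:24 8:17 9:12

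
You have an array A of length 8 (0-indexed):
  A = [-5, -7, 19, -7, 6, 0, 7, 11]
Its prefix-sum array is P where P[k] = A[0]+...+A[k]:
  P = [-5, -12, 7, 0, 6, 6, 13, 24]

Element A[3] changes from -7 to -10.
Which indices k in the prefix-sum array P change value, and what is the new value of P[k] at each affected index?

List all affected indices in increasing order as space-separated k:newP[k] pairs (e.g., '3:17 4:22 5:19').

P[k] = A[0] + ... + A[k]
P[k] includes A[3] iff k >= 3
Affected indices: 3, 4, ..., 7; delta = -3
  P[3]: 0 + -3 = -3
  P[4]: 6 + -3 = 3
  P[5]: 6 + -3 = 3
  P[6]: 13 + -3 = 10
  P[7]: 24 + -3 = 21

Answer: 3:-3 4:3 5:3 6:10 7:21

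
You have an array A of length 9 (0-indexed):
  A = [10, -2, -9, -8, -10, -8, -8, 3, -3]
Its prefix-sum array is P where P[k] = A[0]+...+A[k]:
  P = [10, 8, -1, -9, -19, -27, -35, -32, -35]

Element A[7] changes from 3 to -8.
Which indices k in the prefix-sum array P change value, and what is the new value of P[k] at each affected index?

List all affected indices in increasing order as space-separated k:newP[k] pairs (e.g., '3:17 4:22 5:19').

P[k] = A[0] + ... + A[k]
P[k] includes A[7] iff k >= 7
Affected indices: 7, 8, ..., 8; delta = -11
  P[7]: -32 + -11 = -43
  P[8]: -35 + -11 = -46

Answer: 7:-43 8:-46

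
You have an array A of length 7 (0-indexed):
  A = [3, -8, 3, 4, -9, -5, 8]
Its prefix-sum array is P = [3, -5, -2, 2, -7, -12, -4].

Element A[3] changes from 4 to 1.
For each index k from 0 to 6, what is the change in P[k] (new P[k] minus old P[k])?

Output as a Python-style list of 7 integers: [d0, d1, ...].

Element change: A[3] 4 -> 1, delta = -3
For k < 3: P[k] unchanged, delta_P[k] = 0
For k >= 3: P[k] shifts by exactly -3
Delta array: [0, 0, 0, -3, -3, -3, -3]

Answer: [0, 0, 0, -3, -3, -3, -3]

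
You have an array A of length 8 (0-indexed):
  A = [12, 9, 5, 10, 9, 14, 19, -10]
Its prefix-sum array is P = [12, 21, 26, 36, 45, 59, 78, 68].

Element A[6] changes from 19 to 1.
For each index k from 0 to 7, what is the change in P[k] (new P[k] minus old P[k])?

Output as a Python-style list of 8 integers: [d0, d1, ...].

Element change: A[6] 19 -> 1, delta = -18
For k < 6: P[k] unchanged, delta_P[k] = 0
For k >= 6: P[k] shifts by exactly -18
Delta array: [0, 0, 0, 0, 0, 0, -18, -18]

Answer: [0, 0, 0, 0, 0, 0, -18, -18]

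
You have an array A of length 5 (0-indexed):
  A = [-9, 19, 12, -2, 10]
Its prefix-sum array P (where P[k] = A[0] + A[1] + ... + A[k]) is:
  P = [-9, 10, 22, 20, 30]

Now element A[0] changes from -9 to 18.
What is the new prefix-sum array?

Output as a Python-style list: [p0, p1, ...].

Answer: [18, 37, 49, 47, 57]

Derivation:
Change: A[0] -9 -> 18, delta = 27
P[k] for k < 0: unchanged (A[0] not included)
P[k] for k >= 0: shift by delta = 27
  P[0] = -9 + 27 = 18
  P[1] = 10 + 27 = 37
  P[2] = 22 + 27 = 49
  P[3] = 20 + 27 = 47
  P[4] = 30 + 27 = 57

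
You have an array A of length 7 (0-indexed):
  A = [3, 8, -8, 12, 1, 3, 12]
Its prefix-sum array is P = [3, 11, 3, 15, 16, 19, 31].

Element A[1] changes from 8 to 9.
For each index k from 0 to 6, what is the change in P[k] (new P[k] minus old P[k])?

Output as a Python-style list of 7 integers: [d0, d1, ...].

Answer: [0, 1, 1, 1, 1, 1, 1]

Derivation:
Element change: A[1] 8 -> 9, delta = 1
For k < 1: P[k] unchanged, delta_P[k] = 0
For k >= 1: P[k] shifts by exactly 1
Delta array: [0, 1, 1, 1, 1, 1, 1]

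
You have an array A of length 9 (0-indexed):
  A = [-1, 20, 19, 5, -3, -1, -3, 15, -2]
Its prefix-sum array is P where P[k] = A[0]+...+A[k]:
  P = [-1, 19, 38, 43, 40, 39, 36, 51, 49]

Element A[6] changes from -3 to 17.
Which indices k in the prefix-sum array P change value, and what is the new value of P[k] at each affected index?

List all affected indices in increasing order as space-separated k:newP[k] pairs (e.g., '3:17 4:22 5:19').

P[k] = A[0] + ... + A[k]
P[k] includes A[6] iff k >= 6
Affected indices: 6, 7, ..., 8; delta = 20
  P[6]: 36 + 20 = 56
  P[7]: 51 + 20 = 71
  P[8]: 49 + 20 = 69

Answer: 6:56 7:71 8:69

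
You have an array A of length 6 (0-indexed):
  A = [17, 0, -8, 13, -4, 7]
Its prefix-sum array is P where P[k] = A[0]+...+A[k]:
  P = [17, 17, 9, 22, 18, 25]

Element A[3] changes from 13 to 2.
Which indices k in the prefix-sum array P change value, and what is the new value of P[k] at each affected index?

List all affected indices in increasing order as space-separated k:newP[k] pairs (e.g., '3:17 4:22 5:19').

Answer: 3:11 4:7 5:14

Derivation:
P[k] = A[0] + ... + A[k]
P[k] includes A[3] iff k >= 3
Affected indices: 3, 4, ..., 5; delta = -11
  P[3]: 22 + -11 = 11
  P[4]: 18 + -11 = 7
  P[5]: 25 + -11 = 14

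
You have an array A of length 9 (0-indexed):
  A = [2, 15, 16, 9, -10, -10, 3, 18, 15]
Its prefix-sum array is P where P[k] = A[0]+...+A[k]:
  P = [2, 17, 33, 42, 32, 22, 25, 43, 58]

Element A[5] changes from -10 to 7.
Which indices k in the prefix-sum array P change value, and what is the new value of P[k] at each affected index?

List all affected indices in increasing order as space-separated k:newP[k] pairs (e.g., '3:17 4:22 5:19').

P[k] = A[0] + ... + A[k]
P[k] includes A[5] iff k >= 5
Affected indices: 5, 6, ..., 8; delta = 17
  P[5]: 22 + 17 = 39
  P[6]: 25 + 17 = 42
  P[7]: 43 + 17 = 60
  P[8]: 58 + 17 = 75

Answer: 5:39 6:42 7:60 8:75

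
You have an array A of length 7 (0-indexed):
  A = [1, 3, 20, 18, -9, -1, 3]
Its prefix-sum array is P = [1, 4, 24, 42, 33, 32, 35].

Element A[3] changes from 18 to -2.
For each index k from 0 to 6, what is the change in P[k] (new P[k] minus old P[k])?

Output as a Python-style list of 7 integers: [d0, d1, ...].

Element change: A[3] 18 -> -2, delta = -20
For k < 3: P[k] unchanged, delta_P[k] = 0
For k >= 3: P[k] shifts by exactly -20
Delta array: [0, 0, 0, -20, -20, -20, -20]

Answer: [0, 0, 0, -20, -20, -20, -20]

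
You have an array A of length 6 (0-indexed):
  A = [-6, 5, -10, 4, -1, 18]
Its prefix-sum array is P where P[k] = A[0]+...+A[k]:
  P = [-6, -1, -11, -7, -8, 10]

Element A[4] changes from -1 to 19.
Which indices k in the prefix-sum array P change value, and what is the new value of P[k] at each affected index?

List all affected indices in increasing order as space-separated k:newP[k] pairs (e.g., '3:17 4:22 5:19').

P[k] = A[0] + ... + A[k]
P[k] includes A[4] iff k >= 4
Affected indices: 4, 5, ..., 5; delta = 20
  P[4]: -8 + 20 = 12
  P[5]: 10 + 20 = 30

Answer: 4:12 5:30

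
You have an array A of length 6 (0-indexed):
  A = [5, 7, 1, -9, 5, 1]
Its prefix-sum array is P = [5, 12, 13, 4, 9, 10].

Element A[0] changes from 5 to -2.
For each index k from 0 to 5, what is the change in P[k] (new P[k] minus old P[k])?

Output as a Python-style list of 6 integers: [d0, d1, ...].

Element change: A[0] 5 -> -2, delta = -7
For k < 0: P[k] unchanged, delta_P[k] = 0
For k >= 0: P[k] shifts by exactly -7
Delta array: [-7, -7, -7, -7, -7, -7]

Answer: [-7, -7, -7, -7, -7, -7]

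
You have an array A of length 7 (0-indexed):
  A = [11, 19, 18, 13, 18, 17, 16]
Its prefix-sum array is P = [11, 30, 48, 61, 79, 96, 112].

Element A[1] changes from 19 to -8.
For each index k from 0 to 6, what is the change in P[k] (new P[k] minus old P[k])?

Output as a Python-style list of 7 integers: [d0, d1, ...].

Element change: A[1] 19 -> -8, delta = -27
For k < 1: P[k] unchanged, delta_P[k] = 0
For k >= 1: P[k] shifts by exactly -27
Delta array: [0, -27, -27, -27, -27, -27, -27]

Answer: [0, -27, -27, -27, -27, -27, -27]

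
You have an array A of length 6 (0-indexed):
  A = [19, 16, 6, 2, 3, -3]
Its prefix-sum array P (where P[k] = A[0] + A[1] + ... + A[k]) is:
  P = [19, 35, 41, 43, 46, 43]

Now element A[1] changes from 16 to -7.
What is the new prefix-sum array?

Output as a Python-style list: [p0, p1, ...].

Change: A[1] 16 -> -7, delta = -23
P[k] for k < 1: unchanged (A[1] not included)
P[k] for k >= 1: shift by delta = -23
  P[0] = 19 + 0 = 19
  P[1] = 35 + -23 = 12
  P[2] = 41 + -23 = 18
  P[3] = 43 + -23 = 20
  P[4] = 46 + -23 = 23
  P[5] = 43 + -23 = 20

Answer: [19, 12, 18, 20, 23, 20]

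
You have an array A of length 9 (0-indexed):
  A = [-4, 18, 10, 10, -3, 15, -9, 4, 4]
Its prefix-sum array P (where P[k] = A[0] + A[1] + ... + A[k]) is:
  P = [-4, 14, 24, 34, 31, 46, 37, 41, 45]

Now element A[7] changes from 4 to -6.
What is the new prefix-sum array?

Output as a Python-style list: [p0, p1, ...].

Change: A[7] 4 -> -6, delta = -10
P[k] for k < 7: unchanged (A[7] not included)
P[k] for k >= 7: shift by delta = -10
  P[0] = -4 + 0 = -4
  P[1] = 14 + 0 = 14
  P[2] = 24 + 0 = 24
  P[3] = 34 + 0 = 34
  P[4] = 31 + 0 = 31
  P[5] = 46 + 0 = 46
  P[6] = 37 + 0 = 37
  P[7] = 41 + -10 = 31
  P[8] = 45 + -10 = 35

Answer: [-4, 14, 24, 34, 31, 46, 37, 31, 35]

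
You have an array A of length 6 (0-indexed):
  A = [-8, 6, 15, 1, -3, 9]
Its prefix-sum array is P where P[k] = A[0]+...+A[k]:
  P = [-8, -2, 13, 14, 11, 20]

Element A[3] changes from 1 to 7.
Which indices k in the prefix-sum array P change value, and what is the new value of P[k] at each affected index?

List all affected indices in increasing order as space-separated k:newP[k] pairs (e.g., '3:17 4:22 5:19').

P[k] = A[0] + ... + A[k]
P[k] includes A[3] iff k >= 3
Affected indices: 3, 4, ..., 5; delta = 6
  P[3]: 14 + 6 = 20
  P[4]: 11 + 6 = 17
  P[5]: 20 + 6 = 26

Answer: 3:20 4:17 5:26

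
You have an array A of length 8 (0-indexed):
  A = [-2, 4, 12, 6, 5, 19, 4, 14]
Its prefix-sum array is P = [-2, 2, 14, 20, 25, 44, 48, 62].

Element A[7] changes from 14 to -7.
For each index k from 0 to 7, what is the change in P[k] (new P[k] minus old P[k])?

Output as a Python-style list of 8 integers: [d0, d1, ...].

Answer: [0, 0, 0, 0, 0, 0, 0, -21]

Derivation:
Element change: A[7] 14 -> -7, delta = -21
For k < 7: P[k] unchanged, delta_P[k] = 0
For k >= 7: P[k] shifts by exactly -21
Delta array: [0, 0, 0, 0, 0, 0, 0, -21]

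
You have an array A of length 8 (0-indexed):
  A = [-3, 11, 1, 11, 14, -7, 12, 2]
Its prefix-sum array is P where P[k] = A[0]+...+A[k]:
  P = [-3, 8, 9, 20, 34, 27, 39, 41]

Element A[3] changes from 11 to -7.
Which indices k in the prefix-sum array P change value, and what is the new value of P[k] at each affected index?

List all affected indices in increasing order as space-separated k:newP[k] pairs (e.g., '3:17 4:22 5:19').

P[k] = A[0] + ... + A[k]
P[k] includes A[3] iff k >= 3
Affected indices: 3, 4, ..., 7; delta = -18
  P[3]: 20 + -18 = 2
  P[4]: 34 + -18 = 16
  P[5]: 27 + -18 = 9
  P[6]: 39 + -18 = 21
  P[7]: 41 + -18 = 23

Answer: 3:2 4:16 5:9 6:21 7:23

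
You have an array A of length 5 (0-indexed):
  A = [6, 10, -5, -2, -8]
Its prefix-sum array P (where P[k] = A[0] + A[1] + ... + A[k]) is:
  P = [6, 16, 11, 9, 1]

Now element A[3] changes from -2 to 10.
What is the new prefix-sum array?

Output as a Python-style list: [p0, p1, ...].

Answer: [6, 16, 11, 21, 13]

Derivation:
Change: A[3] -2 -> 10, delta = 12
P[k] for k < 3: unchanged (A[3] not included)
P[k] for k >= 3: shift by delta = 12
  P[0] = 6 + 0 = 6
  P[1] = 16 + 0 = 16
  P[2] = 11 + 0 = 11
  P[3] = 9 + 12 = 21
  P[4] = 1 + 12 = 13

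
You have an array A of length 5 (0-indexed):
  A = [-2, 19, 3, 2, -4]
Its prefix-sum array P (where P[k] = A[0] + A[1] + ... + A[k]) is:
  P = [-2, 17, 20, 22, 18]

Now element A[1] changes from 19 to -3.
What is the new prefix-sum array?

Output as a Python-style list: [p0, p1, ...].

Change: A[1] 19 -> -3, delta = -22
P[k] for k < 1: unchanged (A[1] not included)
P[k] for k >= 1: shift by delta = -22
  P[0] = -2 + 0 = -2
  P[1] = 17 + -22 = -5
  P[2] = 20 + -22 = -2
  P[3] = 22 + -22 = 0
  P[4] = 18 + -22 = -4

Answer: [-2, -5, -2, 0, -4]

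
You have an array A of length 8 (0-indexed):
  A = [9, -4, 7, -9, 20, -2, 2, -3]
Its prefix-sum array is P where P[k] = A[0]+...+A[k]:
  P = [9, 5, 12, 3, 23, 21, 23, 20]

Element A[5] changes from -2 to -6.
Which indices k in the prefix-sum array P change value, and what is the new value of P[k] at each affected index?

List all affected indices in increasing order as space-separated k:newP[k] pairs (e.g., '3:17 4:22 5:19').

Answer: 5:17 6:19 7:16

Derivation:
P[k] = A[0] + ... + A[k]
P[k] includes A[5] iff k >= 5
Affected indices: 5, 6, ..., 7; delta = -4
  P[5]: 21 + -4 = 17
  P[6]: 23 + -4 = 19
  P[7]: 20 + -4 = 16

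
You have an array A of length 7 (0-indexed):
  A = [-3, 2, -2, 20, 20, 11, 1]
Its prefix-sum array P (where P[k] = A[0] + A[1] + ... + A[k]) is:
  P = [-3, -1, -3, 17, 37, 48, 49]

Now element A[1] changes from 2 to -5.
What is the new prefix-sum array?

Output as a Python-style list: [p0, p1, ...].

Answer: [-3, -8, -10, 10, 30, 41, 42]

Derivation:
Change: A[1] 2 -> -5, delta = -7
P[k] for k < 1: unchanged (A[1] not included)
P[k] for k >= 1: shift by delta = -7
  P[0] = -3 + 0 = -3
  P[1] = -1 + -7 = -8
  P[2] = -3 + -7 = -10
  P[3] = 17 + -7 = 10
  P[4] = 37 + -7 = 30
  P[5] = 48 + -7 = 41
  P[6] = 49 + -7 = 42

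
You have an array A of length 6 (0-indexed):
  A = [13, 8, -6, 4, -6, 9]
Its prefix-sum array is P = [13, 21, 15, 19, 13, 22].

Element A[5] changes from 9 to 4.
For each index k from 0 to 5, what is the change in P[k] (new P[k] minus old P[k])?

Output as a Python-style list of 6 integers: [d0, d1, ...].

Answer: [0, 0, 0, 0, 0, -5]

Derivation:
Element change: A[5] 9 -> 4, delta = -5
For k < 5: P[k] unchanged, delta_P[k] = 0
For k >= 5: P[k] shifts by exactly -5
Delta array: [0, 0, 0, 0, 0, -5]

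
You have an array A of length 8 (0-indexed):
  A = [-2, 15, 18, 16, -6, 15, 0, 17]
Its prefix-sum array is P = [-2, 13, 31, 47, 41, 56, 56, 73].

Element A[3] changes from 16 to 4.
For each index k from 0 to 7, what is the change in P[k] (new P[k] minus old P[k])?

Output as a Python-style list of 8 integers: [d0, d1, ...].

Answer: [0, 0, 0, -12, -12, -12, -12, -12]

Derivation:
Element change: A[3] 16 -> 4, delta = -12
For k < 3: P[k] unchanged, delta_P[k] = 0
For k >= 3: P[k] shifts by exactly -12
Delta array: [0, 0, 0, -12, -12, -12, -12, -12]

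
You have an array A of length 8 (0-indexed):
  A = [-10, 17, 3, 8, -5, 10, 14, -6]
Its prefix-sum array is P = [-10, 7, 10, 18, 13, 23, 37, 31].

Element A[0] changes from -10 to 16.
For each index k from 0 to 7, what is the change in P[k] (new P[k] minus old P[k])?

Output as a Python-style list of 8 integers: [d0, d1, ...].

Element change: A[0] -10 -> 16, delta = 26
For k < 0: P[k] unchanged, delta_P[k] = 0
For k >= 0: P[k] shifts by exactly 26
Delta array: [26, 26, 26, 26, 26, 26, 26, 26]

Answer: [26, 26, 26, 26, 26, 26, 26, 26]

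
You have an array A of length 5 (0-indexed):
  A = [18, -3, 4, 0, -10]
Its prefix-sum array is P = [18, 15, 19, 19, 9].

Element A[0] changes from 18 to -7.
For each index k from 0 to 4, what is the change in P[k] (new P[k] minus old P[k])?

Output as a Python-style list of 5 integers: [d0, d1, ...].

Answer: [-25, -25, -25, -25, -25]

Derivation:
Element change: A[0] 18 -> -7, delta = -25
For k < 0: P[k] unchanged, delta_P[k] = 0
For k >= 0: P[k] shifts by exactly -25
Delta array: [-25, -25, -25, -25, -25]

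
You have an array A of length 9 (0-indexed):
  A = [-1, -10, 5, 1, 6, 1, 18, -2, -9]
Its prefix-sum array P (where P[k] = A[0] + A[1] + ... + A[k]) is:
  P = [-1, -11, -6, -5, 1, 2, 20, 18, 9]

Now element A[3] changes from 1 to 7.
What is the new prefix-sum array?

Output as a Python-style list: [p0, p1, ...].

Answer: [-1, -11, -6, 1, 7, 8, 26, 24, 15]

Derivation:
Change: A[3] 1 -> 7, delta = 6
P[k] for k < 3: unchanged (A[3] not included)
P[k] for k >= 3: shift by delta = 6
  P[0] = -1 + 0 = -1
  P[1] = -11 + 0 = -11
  P[2] = -6 + 0 = -6
  P[3] = -5 + 6 = 1
  P[4] = 1 + 6 = 7
  P[5] = 2 + 6 = 8
  P[6] = 20 + 6 = 26
  P[7] = 18 + 6 = 24
  P[8] = 9 + 6 = 15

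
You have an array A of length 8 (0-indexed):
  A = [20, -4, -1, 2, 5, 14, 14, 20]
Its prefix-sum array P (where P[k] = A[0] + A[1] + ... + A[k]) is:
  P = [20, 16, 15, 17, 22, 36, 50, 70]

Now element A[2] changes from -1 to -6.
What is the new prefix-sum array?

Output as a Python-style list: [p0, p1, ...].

Answer: [20, 16, 10, 12, 17, 31, 45, 65]

Derivation:
Change: A[2] -1 -> -6, delta = -5
P[k] for k < 2: unchanged (A[2] not included)
P[k] for k >= 2: shift by delta = -5
  P[0] = 20 + 0 = 20
  P[1] = 16 + 0 = 16
  P[2] = 15 + -5 = 10
  P[3] = 17 + -5 = 12
  P[4] = 22 + -5 = 17
  P[5] = 36 + -5 = 31
  P[6] = 50 + -5 = 45
  P[7] = 70 + -5 = 65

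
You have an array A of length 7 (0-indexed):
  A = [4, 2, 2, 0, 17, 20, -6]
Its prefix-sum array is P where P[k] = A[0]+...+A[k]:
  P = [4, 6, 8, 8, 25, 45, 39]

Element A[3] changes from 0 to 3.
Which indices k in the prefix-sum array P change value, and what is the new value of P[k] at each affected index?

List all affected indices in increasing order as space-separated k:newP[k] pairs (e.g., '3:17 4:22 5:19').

P[k] = A[0] + ... + A[k]
P[k] includes A[3] iff k >= 3
Affected indices: 3, 4, ..., 6; delta = 3
  P[3]: 8 + 3 = 11
  P[4]: 25 + 3 = 28
  P[5]: 45 + 3 = 48
  P[6]: 39 + 3 = 42

Answer: 3:11 4:28 5:48 6:42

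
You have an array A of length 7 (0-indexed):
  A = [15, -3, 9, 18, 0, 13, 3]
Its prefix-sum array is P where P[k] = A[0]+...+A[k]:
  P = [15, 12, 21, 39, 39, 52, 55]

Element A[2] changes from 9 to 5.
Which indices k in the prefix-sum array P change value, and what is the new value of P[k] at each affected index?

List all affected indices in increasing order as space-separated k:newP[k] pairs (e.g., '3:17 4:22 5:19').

Answer: 2:17 3:35 4:35 5:48 6:51

Derivation:
P[k] = A[0] + ... + A[k]
P[k] includes A[2] iff k >= 2
Affected indices: 2, 3, ..., 6; delta = -4
  P[2]: 21 + -4 = 17
  P[3]: 39 + -4 = 35
  P[4]: 39 + -4 = 35
  P[5]: 52 + -4 = 48
  P[6]: 55 + -4 = 51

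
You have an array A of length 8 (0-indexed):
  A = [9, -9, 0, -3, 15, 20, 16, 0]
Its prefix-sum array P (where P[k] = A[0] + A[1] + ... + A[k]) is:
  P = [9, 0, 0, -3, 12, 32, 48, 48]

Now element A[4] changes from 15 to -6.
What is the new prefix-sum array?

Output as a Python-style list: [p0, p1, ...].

Answer: [9, 0, 0, -3, -9, 11, 27, 27]

Derivation:
Change: A[4] 15 -> -6, delta = -21
P[k] for k < 4: unchanged (A[4] not included)
P[k] for k >= 4: shift by delta = -21
  P[0] = 9 + 0 = 9
  P[1] = 0 + 0 = 0
  P[2] = 0 + 0 = 0
  P[3] = -3 + 0 = -3
  P[4] = 12 + -21 = -9
  P[5] = 32 + -21 = 11
  P[6] = 48 + -21 = 27
  P[7] = 48 + -21 = 27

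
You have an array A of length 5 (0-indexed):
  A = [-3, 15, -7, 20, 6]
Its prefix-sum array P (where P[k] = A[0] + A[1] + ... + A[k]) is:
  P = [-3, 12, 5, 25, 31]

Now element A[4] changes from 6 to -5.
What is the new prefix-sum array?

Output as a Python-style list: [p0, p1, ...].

Answer: [-3, 12, 5, 25, 20]

Derivation:
Change: A[4] 6 -> -5, delta = -11
P[k] for k < 4: unchanged (A[4] not included)
P[k] for k >= 4: shift by delta = -11
  P[0] = -3 + 0 = -3
  P[1] = 12 + 0 = 12
  P[2] = 5 + 0 = 5
  P[3] = 25 + 0 = 25
  P[4] = 31 + -11 = 20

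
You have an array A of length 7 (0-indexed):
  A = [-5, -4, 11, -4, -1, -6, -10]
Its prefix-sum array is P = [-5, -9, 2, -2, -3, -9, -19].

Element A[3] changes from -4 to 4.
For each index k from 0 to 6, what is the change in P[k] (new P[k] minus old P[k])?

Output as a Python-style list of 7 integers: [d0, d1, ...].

Answer: [0, 0, 0, 8, 8, 8, 8]

Derivation:
Element change: A[3] -4 -> 4, delta = 8
For k < 3: P[k] unchanged, delta_P[k] = 0
For k >= 3: P[k] shifts by exactly 8
Delta array: [0, 0, 0, 8, 8, 8, 8]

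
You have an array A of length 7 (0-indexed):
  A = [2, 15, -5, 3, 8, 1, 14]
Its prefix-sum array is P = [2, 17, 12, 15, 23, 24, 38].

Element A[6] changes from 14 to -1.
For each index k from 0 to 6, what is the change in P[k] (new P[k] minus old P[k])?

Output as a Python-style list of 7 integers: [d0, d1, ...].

Answer: [0, 0, 0, 0, 0, 0, -15]

Derivation:
Element change: A[6] 14 -> -1, delta = -15
For k < 6: P[k] unchanged, delta_P[k] = 0
For k >= 6: P[k] shifts by exactly -15
Delta array: [0, 0, 0, 0, 0, 0, -15]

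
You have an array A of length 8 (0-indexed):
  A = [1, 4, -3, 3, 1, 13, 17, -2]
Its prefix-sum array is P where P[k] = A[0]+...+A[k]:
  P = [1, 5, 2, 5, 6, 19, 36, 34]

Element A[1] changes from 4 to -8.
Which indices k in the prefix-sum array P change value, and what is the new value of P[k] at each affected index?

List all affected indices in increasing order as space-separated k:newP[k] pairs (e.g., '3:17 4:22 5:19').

Answer: 1:-7 2:-10 3:-7 4:-6 5:7 6:24 7:22

Derivation:
P[k] = A[0] + ... + A[k]
P[k] includes A[1] iff k >= 1
Affected indices: 1, 2, ..., 7; delta = -12
  P[1]: 5 + -12 = -7
  P[2]: 2 + -12 = -10
  P[3]: 5 + -12 = -7
  P[4]: 6 + -12 = -6
  P[5]: 19 + -12 = 7
  P[6]: 36 + -12 = 24
  P[7]: 34 + -12 = 22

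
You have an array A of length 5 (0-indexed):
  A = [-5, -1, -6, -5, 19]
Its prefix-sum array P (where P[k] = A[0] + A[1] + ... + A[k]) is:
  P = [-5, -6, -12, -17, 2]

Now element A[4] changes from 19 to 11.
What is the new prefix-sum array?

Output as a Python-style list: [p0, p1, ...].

Change: A[4] 19 -> 11, delta = -8
P[k] for k < 4: unchanged (A[4] not included)
P[k] for k >= 4: shift by delta = -8
  P[0] = -5 + 0 = -5
  P[1] = -6 + 0 = -6
  P[2] = -12 + 0 = -12
  P[3] = -17 + 0 = -17
  P[4] = 2 + -8 = -6

Answer: [-5, -6, -12, -17, -6]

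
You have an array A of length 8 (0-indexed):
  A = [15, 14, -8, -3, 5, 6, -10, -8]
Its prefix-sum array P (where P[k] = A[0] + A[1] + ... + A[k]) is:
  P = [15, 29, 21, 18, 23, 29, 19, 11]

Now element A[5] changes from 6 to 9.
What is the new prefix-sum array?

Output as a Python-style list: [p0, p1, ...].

Change: A[5] 6 -> 9, delta = 3
P[k] for k < 5: unchanged (A[5] not included)
P[k] for k >= 5: shift by delta = 3
  P[0] = 15 + 0 = 15
  P[1] = 29 + 0 = 29
  P[2] = 21 + 0 = 21
  P[3] = 18 + 0 = 18
  P[4] = 23 + 0 = 23
  P[5] = 29 + 3 = 32
  P[6] = 19 + 3 = 22
  P[7] = 11 + 3 = 14

Answer: [15, 29, 21, 18, 23, 32, 22, 14]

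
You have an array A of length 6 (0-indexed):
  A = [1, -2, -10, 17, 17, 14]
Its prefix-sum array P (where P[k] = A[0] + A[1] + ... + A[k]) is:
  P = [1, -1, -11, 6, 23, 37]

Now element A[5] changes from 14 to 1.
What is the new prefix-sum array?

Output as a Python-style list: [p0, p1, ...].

Answer: [1, -1, -11, 6, 23, 24]

Derivation:
Change: A[5] 14 -> 1, delta = -13
P[k] for k < 5: unchanged (A[5] not included)
P[k] for k >= 5: shift by delta = -13
  P[0] = 1 + 0 = 1
  P[1] = -1 + 0 = -1
  P[2] = -11 + 0 = -11
  P[3] = 6 + 0 = 6
  P[4] = 23 + 0 = 23
  P[5] = 37 + -13 = 24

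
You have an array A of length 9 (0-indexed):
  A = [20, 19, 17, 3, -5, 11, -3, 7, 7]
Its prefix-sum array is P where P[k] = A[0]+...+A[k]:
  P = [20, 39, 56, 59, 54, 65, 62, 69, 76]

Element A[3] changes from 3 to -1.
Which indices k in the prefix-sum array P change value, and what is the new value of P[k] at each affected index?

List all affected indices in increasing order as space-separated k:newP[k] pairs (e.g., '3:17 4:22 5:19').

P[k] = A[0] + ... + A[k]
P[k] includes A[3] iff k >= 3
Affected indices: 3, 4, ..., 8; delta = -4
  P[3]: 59 + -4 = 55
  P[4]: 54 + -4 = 50
  P[5]: 65 + -4 = 61
  P[6]: 62 + -4 = 58
  P[7]: 69 + -4 = 65
  P[8]: 76 + -4 = 72

Answer: 3:55 4:50 5:61 6:58 7:65 8:72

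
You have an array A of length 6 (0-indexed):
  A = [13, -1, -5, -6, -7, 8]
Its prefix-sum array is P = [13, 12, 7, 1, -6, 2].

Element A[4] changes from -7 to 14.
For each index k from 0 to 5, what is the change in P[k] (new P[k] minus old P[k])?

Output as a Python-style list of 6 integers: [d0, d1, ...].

Answer: [0, 0, 0, 0, 21, 21]

Derivation:
Element change: A[4] -7 -> 14, delta = 21
For k < 4: P[k] unchanged, delta_P[k] = 0
For k >= 4: P[k] shifts by exactly 21
Delta array: [0, 0, 0, 0, 21, 21]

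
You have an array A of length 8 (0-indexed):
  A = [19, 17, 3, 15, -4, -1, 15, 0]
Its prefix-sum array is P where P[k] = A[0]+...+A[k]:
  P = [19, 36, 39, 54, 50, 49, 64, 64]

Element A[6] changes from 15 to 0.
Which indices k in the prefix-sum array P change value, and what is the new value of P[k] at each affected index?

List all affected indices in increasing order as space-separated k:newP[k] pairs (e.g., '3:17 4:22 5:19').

P[k] = A[0] + ... + A[k]
P[k] includes A[6] iff k >= 6
Affected indices: 6, 7, ..., 7; delta = -15
  P[6]: 64 + -15 = 49
  P[7]: 64 + -15 = 49

Answer: 6:49 7:49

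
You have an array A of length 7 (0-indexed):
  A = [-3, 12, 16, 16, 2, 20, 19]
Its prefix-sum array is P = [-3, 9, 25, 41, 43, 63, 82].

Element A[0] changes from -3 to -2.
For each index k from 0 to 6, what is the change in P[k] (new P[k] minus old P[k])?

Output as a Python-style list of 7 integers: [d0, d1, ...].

Answer: [1, 1, 1, 1, 1, 1, 1]

Derivation:
Element change: A[0] -3 -> -2, delta = 1
For k < 0: P[k] unchanged, delta_P[k] = 0
For k >= 0: P[k] shifts by exactly 1
Delta array: [1, 1, 1, 1, 1, 1, 1]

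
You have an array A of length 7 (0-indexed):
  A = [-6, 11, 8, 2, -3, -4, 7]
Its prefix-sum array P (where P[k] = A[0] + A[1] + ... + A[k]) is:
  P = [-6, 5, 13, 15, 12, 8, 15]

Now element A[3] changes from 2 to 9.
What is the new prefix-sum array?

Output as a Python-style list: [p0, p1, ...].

Change: A[3] 2 -> 9, delta = 7
P[k] for k < 3: unchanged (A[3] not included)
P[k] for k >= 3: shift by delta = 7
  P[0] = -6 + 0 = -6
  P[1] = 5 + 0 = 5
  P[2] = 13 + 0 = 13
  P[3] = 15 + 7 = 22
  P[4] = 12 + 7 = 19
  P[5] = 8 + 7 = 15
  P[6] = 15 + 7 = 22

Answer: [-6, 5, 13, 22, 19, 15, 22]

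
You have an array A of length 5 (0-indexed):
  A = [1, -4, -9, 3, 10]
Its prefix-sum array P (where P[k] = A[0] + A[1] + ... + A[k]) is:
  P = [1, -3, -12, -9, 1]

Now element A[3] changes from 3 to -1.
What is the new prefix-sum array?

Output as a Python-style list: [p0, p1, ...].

Answer: [1, -3, -12, -13, -3]

Derivation:
Change: A[3] 3 -> -1, delta = -4
P[k] for k < 3: unchanged (A[3] not included)
P[k] for k >= 3: shift by delta = -4
  P[0] = 1 + 0 = 1
  P[1] = -3 + 0 = -3
  P[2] = -12 + 0 = -12
  P[3] = -9 + -4 = -13
  P[4] = 1 + -4 = -3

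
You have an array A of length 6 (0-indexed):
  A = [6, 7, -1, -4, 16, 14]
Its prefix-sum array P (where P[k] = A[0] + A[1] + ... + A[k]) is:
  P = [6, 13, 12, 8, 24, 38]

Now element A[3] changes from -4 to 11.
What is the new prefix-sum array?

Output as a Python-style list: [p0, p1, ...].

Change: A[3] -4 -> 11, delta = 15
P[k] for k < 3: unchanged (A[3] not included)
P[k] for k >= 3: shift by delta = 15
  P[0] = 6 + 0 = 6
  P[1] = 13 + 0 = 13
  P[2] = 12 + 0 = 12
  P[3] = 8 + 15 = 23
  P[4] = 24 + 15 = 39
  P[5] = 38 + 15 = 53

Answer: [6, 13, 12, 23, 39, 53]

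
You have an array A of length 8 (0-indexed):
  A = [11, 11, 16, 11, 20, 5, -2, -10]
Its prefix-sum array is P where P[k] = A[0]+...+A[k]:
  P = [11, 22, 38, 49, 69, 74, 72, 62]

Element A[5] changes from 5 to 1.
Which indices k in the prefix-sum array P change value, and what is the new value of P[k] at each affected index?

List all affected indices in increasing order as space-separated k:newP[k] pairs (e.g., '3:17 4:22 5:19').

Answer: 5:70 6:68 7:58

Derivation:
P[k] = A[0] + ... + A[k]
P[k] includes A[5] iff k >= 5
Affected indices: 5, 6, ..., 7; delta = -4
  P[5]: 74 + -4 = 70
  P[6]: 72 + -4 = 68
  P[7]: 62 + -4 = 58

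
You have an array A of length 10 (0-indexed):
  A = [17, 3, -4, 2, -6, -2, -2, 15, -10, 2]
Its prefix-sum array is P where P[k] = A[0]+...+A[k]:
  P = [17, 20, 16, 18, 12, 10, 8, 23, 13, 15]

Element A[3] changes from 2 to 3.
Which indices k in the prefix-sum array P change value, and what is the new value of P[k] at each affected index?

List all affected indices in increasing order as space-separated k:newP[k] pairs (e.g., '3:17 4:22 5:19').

Answer: 3:19 4:13 5:11 6:9 7:24 8:14 9:16

Derivation:
P[k] = A[0] + ... + A[k]
P[k] includes A[3] iff k >= 3
Affected indices: 3, 4, ..., 9; delta = 1
  P[3]: 18 + 1 = 19
  P[4]: 12 + 1 = 13
  P[5]: 10 + 1 = 11
  P[6]: 8 + 1 = 9
  P[7]: 23 + 1 = 24
  P[8]: 13 + 1 = 14
  P[9]: 15 + 1 = 16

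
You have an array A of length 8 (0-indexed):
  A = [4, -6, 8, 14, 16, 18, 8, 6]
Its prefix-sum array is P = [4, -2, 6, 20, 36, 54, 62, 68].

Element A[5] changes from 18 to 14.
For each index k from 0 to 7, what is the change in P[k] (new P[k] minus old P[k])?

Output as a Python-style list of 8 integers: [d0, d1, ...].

Element change: A[5] 18 -> 14, delta = -4
For k < 5: P[k] unchanged, delta_P[k] = 0
For k >= 5: P[k] shifts by exactly -4
Delta array: [0, 0, 0, 0, 0, -4, -4, -4]

Answer: [0, 0, 0, 0, 0, -4, -4, -4]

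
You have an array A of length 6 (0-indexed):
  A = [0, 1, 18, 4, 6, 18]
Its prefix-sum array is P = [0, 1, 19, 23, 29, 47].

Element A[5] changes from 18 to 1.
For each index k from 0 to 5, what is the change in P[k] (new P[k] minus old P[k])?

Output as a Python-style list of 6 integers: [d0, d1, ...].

Element change: A[5] 18 -> 1, delta = -17
For k < 5: P[k] unchanged, delta_P[k] = 0
For k >= 5: P[k] shifts by exactly -17
Delta array: [0, 0, 0, 0, 0, -17]

Answer: [0, 0, 0, 0, 0, -17]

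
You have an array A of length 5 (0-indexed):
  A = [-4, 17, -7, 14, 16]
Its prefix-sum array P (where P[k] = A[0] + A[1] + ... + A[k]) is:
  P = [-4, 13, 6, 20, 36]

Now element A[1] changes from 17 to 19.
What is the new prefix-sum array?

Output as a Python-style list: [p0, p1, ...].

Answer: [-4, 15, 8, 22, 38]

Derivation:
Change: A[1] 17 -> 19, delta = 2
P[k] for k < 1: unchanged (A[1] not included)
P[k] for k >= 1: shift by delta = 2
  P[0] = -4 + 0 = -4
  P[1] = 13 + 2 = 15
  P[2] = 6 + 2 = 8
  P[3] = 20 + 2 = 22
  P[4] = 36 + 2 = 38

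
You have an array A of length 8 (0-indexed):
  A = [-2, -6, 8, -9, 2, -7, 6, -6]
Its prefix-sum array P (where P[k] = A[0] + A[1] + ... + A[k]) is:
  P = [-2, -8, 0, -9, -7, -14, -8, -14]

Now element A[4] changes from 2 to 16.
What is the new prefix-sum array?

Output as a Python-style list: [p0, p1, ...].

Change: A[4] 2 -> 16, delta = 14
P[k] for k < 4: unchanged (A[4] not included)
P[k] for k >= 4: shift by delta = 14
  P[0] = -2 + 0 = -2
  P[1] = -8 + 0 = -8
  P[2] = 0 + 0 = 0
  P[3] = -9 + 0 = -9
  P[4] = -7 + 14 = 7
  P[5] = -14 + 14 = 0
  P[6] = -8 + 14 = 6
  P[7] = -14 + 14 = 0

Answer: [-2, -8, 0, -9, 7, 0, 6, 0]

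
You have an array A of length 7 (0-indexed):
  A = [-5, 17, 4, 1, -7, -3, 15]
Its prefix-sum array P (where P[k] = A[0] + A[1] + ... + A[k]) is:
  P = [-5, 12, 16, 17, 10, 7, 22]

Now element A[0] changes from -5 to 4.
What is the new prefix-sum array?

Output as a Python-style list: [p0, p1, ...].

Answer: [4, 21, 25, 26, 19, 16, 31]

Derivation:
Change: A[0] -5 -> 4, delta = 9
P[k] for k < 0: unchanged (A[0] not included)
P[k] for k >= 0: shift by delta = 9
  P[0] = -5 + 9 = 4
  P[1] = 12 + 9 = 21
  P[2] = 16 + 9 = 25
  P[3] = 17 + 9 = 26
  P[4] = 10 + 9 = 19
  P[5] = 7 + 9 = 16
  P[6] = 22 + 9 = 31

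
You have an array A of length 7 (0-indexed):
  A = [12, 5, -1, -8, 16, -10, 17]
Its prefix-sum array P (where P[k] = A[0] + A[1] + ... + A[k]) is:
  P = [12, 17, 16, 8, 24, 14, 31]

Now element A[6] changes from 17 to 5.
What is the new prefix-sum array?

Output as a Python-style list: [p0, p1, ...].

Change: A[6] 17 -> 5, delta = -12
P[k] for k < 6: unchanged (A[6] not included)
P[k] for k >= 6: shift by delta = -12
  P[0] = 12 + 0 = 12
  P[1] = 17 + 0 = 17
  P[2] = 16 + 0 = 16
  P[3] = 8 + 0 = 8
  P[4] = 24 + 0 = 24
  P[5] = 14 + 0 = 14
  P[6] = 31 + -12 = 19

Answer: [12, 17, 16, 8, 24, 14, 19]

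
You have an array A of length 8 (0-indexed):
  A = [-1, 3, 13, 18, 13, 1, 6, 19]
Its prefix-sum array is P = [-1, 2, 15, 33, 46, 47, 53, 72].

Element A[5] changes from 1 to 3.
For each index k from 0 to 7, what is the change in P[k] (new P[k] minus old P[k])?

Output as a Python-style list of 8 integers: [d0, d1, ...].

Element change: A[5] 1 -> 3, delta = 2
For k < 5: P[k] unchanged, delta_P[k] = 0
For k >= 5: P[k] shifts by exactly 2
Delta array: [0, 0, 0, 0, 0, 2, 2, 2]

Answer: [0, 0, 0, 0, 0, 2, 2, 2]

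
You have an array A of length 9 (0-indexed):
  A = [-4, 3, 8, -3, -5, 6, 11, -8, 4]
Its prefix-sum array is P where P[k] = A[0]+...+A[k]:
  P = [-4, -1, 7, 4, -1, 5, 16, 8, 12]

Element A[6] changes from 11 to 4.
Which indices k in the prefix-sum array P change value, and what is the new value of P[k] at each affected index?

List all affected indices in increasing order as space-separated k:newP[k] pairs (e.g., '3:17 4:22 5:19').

Answer: 6:9 7:1 8:5

Derivation:
P[k] = A[0] + ... + A[k]
P[k] includes A[6] iff k >= 6
Affected indices: 6, 7, ..., 8; delta = -7
  P[6]: 16 + -7 = 9
  P[7]: 8 + -7 = 1
  P[8]: 12 + -7 = 5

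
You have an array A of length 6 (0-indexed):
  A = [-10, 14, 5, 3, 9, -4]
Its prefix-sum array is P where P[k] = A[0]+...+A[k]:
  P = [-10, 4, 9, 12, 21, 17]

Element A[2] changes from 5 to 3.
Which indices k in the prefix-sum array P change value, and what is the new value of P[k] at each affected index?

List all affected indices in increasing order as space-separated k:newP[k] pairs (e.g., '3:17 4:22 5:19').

P[k] = A[0] + ... + A[k]
P[k] includes A[2] iff k >= 2
Affected indices: 2, 3, ..., 5; delta = -2
  P[2]: 9 + -2 = 7
  P[3]: 12 + -2 = 10
  P[4]: 21 + -2 = 19
  P[5]: 17 + -2 = 15

Answer: 2:7 3:10 4:19 5:15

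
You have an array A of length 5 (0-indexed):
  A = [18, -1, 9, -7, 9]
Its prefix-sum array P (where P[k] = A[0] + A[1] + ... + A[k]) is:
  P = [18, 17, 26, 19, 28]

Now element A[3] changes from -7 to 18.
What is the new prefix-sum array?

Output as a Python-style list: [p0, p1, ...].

Change: A[3] -7 -> 18, delta = 25
P[k] for k < 3: unchanged (A[3] not included)
P[k] for k >= 3: shift by delta = 25
  P[0] = 18 + 0 = 18
  P[1] = 17 + 0 = 17
  P[2] = 26 + 0 = 26
  P[3] = 19 + 25 = 44
  P[4] = 28 + 25 = 53

Answer: [18, 17, 26, 44, 53]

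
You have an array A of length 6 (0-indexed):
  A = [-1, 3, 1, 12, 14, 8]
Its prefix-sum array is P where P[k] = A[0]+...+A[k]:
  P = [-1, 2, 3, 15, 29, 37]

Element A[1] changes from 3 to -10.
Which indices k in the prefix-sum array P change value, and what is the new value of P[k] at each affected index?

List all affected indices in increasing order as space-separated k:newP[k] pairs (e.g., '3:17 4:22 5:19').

P[k] = A[0] + ... + A[k]
P[k] includes A[1] iff k >= 1
Affected indices: 1, 2, ..., 5; delta = -13
  P[1]: 2 + -13 = -11
  P[2]: 3 + -13 = -10
  P[3]: 15 + -13 = 2
  P[4]: 29 + -13 = 16
  P[5]: 37 + -13 = 24

Answer: 1:-11 2:-10 3:2 4:16 5:24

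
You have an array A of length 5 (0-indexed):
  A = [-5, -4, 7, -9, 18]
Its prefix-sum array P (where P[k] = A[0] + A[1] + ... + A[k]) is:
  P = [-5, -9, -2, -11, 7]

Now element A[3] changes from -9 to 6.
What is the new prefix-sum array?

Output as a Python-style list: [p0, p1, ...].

Answer: [-5, -9, -2, 4, 22]

Derivation:
Change: A[3] -9 -> 6, delta = 15
P[k] for k < 3: unchanged (A[3] not included)
P[k] for k >= 3: shift by delta = 15
  P[0] = -5 + 0 = -5
  P[1] = -9 + 0 = -9
  P[2] = -2 + 0 = -2
  P[3] = -11 + 15 = 4
  P[4] = 7 + 15 = 22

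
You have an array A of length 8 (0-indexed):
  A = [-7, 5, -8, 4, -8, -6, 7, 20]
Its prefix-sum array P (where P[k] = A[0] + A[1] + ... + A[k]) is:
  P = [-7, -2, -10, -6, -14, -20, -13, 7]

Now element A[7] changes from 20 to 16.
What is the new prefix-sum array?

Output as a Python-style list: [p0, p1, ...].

Answer: [-7, -2, -10, -6, -14, -20, -13, 3]

Derivation:
Change: A[7] 20 -> 16, delta = -4
P[k] for k < 7: unchanged (A[7] not included)
P[k] for k >= 7: shift by delta = -4
  P[0] = -7 + 0 = -7
  P[1] = -2 + 0 = -2
  P[2] = -10 + 0 = -10
  P[3] = -6 + 0 = -6
  P[4] = -14 + 0 = -14
  P[5] = -20 + 0 = -20
  P[6] = -13 + 0 = -13
  P[7] = 7 + -4 = 3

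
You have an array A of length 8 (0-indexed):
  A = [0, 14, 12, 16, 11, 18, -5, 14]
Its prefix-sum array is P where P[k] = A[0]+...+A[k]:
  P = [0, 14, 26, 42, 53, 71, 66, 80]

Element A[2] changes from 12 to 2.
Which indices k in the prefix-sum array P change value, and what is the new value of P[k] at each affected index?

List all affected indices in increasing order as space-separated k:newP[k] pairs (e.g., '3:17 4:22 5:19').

Answer: 2:16 3:32 4:43 5:61 6:56 7:70

Derivation:
P[k] = A[0] + ... + A[k]
P[k] includes A[2] iff k >= 2
Affected indices: 2, 3, ..., 7; delta = -10
  P[2]: 26 + -10 = 16
  P[3]: 42 + -10 = 32
  P[4]: 53 + -10 = 43
  P[5]: 71 + -10 = 61
  P[6]: 66 + -10 = 56
  P[7]: 80 + -10 = 70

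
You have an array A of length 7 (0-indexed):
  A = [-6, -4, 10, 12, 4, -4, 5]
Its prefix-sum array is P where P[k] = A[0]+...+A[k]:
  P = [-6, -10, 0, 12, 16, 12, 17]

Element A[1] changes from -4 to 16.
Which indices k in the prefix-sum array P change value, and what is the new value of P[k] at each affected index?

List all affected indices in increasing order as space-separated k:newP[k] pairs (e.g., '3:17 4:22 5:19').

P[k] = A[0] + ... + A[k]
P[k] includes A[1] iff k >= 1
Affected indices: 1, 2, ..., 6; delta = 20
  P[1]: -10 + 20 = 10
  P[2]: 0 + 20 = 20
  P[3]: 12 + 20 = 32
  P[4]: 16 + 20 = 36
  P[5]: 12 + 20 = 32
  P[6]: 17 + 20 = 37

Answer: 1:10 2:20 3:32 4:36 5:32 6:37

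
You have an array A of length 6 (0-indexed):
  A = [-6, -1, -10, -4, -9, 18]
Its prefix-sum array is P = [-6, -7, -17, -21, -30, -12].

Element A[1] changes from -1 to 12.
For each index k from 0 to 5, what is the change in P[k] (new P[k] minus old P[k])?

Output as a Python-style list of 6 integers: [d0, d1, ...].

Element change: A[1] -1 -> 12, delta = 13
For k < 1: P[k] unchanged, delta_P[k] = 0
For k >= 1: P[k] shifts by exactly 13
Delta array: [0, 13, 13, 13, 13, 13]

Answer: [0, 13, 13, 13, 13, 13]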